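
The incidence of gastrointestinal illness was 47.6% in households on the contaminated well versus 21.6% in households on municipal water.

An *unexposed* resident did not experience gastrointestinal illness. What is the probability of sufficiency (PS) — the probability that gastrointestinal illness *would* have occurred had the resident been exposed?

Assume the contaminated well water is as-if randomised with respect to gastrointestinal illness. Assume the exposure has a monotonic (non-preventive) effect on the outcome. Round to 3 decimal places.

p₁ = 0.476, p₀ = 0.216.
Under exogeneity and monotonicity, PS = (p₁ − p₀) / (1 − p₀).
PS = (0.476 − 0.216) / (1 − 0.216) = 0.26 / 0.784 ≈ 0.3316

PS ≈ 0.332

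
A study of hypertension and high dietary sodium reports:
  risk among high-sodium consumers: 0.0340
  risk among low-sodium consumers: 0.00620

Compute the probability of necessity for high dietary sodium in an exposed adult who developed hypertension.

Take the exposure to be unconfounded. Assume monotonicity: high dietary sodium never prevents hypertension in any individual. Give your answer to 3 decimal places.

Let p₁ = 0.034, p₀ = 0.0062.
Under exogeneity and monotonicity, PN = (p₁ − p₀) / p₁.
PN = (0.034 − 0.0062) / 0.034 = 0.0278 / 0.034 ≈ 0.8176

PN ≈ 0.818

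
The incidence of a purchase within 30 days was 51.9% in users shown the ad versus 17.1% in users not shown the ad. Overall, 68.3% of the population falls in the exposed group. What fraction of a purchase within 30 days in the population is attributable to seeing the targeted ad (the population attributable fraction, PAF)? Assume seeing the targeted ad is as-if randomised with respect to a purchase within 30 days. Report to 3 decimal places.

p₁ = 0.519, p₀ = 0.171.
Overall risk P(Y=1) = π·p₁ + (1−π)·p₀ = 0.683×0.519 + 0.317×0.171 = 0.40868.
Under exogeneity, PAF = [P(Y=1) − p₀] / P(Y=1).
PAF = (0.40868 − 0.171) / 0.40868 ≈ 0.5816

PAF ≈ 0.582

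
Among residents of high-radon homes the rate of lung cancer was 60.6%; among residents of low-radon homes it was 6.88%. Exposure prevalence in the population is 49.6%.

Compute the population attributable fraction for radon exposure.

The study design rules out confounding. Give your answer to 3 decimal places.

PAF ≈ 0.795

p₁ = 0.606, p₀ = 0.0688.
Overall risk P(Y=1) = π·p₁ + (1−π)·p₀ = 0.496×0.606 + 0.504×0.0688 = 0.33525.
Under exogeneity, PAF = [P(Y=1) − p₀] / P(Y=1).
PAF = (0.33525 − 0.0688) / 0.33525 ≈ 0.7948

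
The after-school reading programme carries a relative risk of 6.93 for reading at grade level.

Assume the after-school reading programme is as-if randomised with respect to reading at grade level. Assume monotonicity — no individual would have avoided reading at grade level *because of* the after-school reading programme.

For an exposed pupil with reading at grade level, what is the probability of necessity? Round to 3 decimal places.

Under exogeneity and monotonicity, PN = (RR − 1) / RR = 1 − 1/RR.
PN = (6.93 − 1) / 6.93 = 5.93 / 6.93 ≈ 0.8557

PN ≈ 0.856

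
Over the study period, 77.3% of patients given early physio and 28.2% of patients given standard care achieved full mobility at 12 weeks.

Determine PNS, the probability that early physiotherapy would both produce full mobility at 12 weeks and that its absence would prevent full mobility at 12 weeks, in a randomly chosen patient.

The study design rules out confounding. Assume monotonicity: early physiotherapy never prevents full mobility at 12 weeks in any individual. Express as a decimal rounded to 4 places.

p₁ = 0.773, p₀ = 0.282.
Under exogeneity and monotonicity, PNS = p₁ − p₀.
PNS = 0.773 − 0.282 = 0.491

PNS ≈ 0.4910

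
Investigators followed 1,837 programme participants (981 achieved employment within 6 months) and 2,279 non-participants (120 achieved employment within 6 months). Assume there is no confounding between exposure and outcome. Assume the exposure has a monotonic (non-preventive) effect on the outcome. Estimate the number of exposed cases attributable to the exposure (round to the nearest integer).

about 884 cases

p₁ = P(outcome | exposed) = 981/1837 = 0.53402
p₀ = P(outcome | unexposed) = 120/2279 = 0.052655
PN = (p₁ − p₀)/p₁ = (0.53402 − 0.052655) / 0.53402 ≈ 0.90140.
Attributable cases ≈ PN × (exposed cases) = 0.90140 × 981 ≈ 884.27.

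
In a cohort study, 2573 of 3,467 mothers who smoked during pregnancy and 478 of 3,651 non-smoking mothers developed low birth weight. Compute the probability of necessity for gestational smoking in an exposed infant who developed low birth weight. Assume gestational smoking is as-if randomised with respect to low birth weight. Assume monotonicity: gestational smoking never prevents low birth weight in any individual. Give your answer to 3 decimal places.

p₁ = P(outcome | exposed) = 2573/3467 = 0.74214
p₀ = P(outcome | unexposed) = 478/3651 = 0.13092
Under exogeneity and monotonicity, PN = (p₁ − p₀) / p₁.
PN = (0.74214 − 0.13092) / 0.74214 = 0.61122 / 0.74214 ≈ 0.8236

PN ≈ 0.824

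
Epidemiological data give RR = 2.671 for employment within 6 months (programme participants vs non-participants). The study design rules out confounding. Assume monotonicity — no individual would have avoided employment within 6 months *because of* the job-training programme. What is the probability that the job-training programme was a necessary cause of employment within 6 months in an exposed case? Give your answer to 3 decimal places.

Under exogeneity and monotonicity, PN = (RR − 1) / RR = 1 − 1/RR.
PN = (2.671 − 1) / 2.671 = 1.671 / 2.671 ≈ 0.6256

PN ≈ 0.626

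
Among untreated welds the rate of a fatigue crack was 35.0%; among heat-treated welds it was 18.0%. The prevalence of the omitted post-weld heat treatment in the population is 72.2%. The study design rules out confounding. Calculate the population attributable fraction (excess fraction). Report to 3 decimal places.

PAF ≈ 0.405

p₁ = 0.35, p₀ = 0.18.
Overall risk P(Y=1) = π·p₁ + (1−π)·p₀ = 0.722×0.35 + 0.278×0.18 = 0.30274.
Under exogeneity, PAF = [P(Y=1) − p₀] / P(Y=1).
PAF = (0.30274 − 0.18) / 0.30274 ≈ 0.4054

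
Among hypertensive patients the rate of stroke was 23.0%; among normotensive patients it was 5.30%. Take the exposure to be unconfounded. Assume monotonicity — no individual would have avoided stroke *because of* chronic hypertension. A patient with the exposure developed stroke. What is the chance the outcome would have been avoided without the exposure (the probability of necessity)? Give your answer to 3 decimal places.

PN ≈ 0.770

p₁ = 0.23, p₀ = 0.053.
Under exogeneity and monotonicity, PN = (p₁ − p₀) / p₁.
PN = (0.23 − 0.053) / 0.23 = 0.177 / 0.23 ≈ 0.7696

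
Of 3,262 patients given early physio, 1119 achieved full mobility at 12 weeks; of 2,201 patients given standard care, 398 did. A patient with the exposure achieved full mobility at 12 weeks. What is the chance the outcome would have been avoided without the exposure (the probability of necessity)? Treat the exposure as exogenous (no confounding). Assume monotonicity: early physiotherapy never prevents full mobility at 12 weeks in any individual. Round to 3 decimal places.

p₁ = P(outcome | exposed) = 1119/3262 = 0.34304
p₀ = P(outcome | unexposed) = 398/2201 = 0.18083
Under exogeneity and monotonicity, PN = (p₁ − p₀) / p₁.
PN = (0.34304 − 0.18083) / 0.34304 = 0.16221 / 0.34304 ≈ 0.4729

PN ≈ 0.473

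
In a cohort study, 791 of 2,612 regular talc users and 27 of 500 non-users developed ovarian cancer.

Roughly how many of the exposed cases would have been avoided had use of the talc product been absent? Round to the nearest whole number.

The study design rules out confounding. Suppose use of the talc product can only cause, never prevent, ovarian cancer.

p₁ = P(outcome | exposed) = 791/2612 = 0.30283
p₀ = P(outcome | unexposed) = 27/500 = 0.054
PN = (p₁ − p₀)/p₁ = (0.30283 − 0.054) / 0.30283 ≈ 0.82168.
Attributable cases ≈ PN × (exposed cases) = 0.82168 × 791 ≈ 649.95.

about 650 cases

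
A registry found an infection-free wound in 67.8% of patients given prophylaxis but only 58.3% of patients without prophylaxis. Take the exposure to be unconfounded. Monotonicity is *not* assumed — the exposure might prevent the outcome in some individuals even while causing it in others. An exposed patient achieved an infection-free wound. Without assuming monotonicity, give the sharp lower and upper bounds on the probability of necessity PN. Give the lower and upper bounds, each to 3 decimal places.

0.140 ≤ PN ≤ 0.615

p₁ = 0.678, p₀ = 0.583.
Under exogeneity alone the bounds on PN are max{0,(p₁−p₀)/p₁} ≤ PN ≤ min{1,(1−p₀)/p₁}.
  lower = (p₁ − p₀)/p₁ = 0.095 / 0.678 ≈ 0.1401
  upper = min{1, (1 − p₀)/p₁} = 0.417 / 0.678 ≈ 0.6150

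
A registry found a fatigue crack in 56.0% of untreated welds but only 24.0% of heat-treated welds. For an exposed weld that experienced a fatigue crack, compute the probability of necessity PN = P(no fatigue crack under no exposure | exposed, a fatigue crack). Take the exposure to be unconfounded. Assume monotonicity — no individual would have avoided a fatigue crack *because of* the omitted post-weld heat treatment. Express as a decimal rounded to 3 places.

PN ≈ 0.571

p₁ = 0.56, p₀ = 0.24.
Under exogeneity and monotonicity, PN = (p₁ − p₀) / p₁.
PN = (0.56 − 0.24) / 0.56 = 0.32 / 0.56 ≈ 0.5714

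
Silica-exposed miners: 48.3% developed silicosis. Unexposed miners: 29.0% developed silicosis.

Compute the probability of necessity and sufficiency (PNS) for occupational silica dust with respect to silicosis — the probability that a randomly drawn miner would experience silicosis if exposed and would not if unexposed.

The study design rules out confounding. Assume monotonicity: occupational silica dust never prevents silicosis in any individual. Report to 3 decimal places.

PNS ≈ 0.193

p₁ = 0.483, p₀ = 0.29.
Under exogeneity and monotonicity, PNS = p₁ − p₀.
PNS = 0.483 − 0.29 = 0.193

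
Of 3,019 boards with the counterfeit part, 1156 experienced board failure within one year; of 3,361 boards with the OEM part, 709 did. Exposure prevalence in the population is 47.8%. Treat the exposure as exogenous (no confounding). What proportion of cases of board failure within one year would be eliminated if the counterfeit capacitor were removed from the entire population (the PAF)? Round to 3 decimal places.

p₁ = P(outcome | exposed) = 1156/3019 = 0.38291
p₀ = P(outcome | unexposed) = 709/3361 = 0.21095
Overall risk P(Y=1) = π·p₁ + (1−π)·p₀ = 0.478×0.38291 + 0.522×0.21095 = 0.29315.
Under exogeneity, PAF = [P(Y=1) − p₀] / P(Y=1).
PAF = (0.29315 − 0.21095) / 0.29315 ≈ 0.2804

PAF ≈ 0.280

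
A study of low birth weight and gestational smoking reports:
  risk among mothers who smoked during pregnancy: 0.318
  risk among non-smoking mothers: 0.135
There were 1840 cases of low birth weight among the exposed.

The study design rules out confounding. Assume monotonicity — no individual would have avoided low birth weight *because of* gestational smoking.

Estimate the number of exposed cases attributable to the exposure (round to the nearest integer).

about 1059 cases

Let p₁ = 0.318, p₀ = 0.135.
PN = (p₁ − p₀)/p₁ = (0.318 − 0.135) / 0.318 ≈ 0.57547.
Attributable cases ≈ PN × (exposed cases) = 0.57547 × 1840 ≈ 1058.87.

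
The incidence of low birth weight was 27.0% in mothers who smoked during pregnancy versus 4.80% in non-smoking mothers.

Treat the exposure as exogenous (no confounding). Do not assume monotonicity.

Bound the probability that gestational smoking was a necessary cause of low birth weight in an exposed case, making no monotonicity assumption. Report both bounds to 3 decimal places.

0.822 ≤ PN ≤ 1.000

p₁ = 0.27, p₀ = 0.048.
Under exogeneity alone the bounds on PN are max{0,(p₁−p₀)/p₁} ≤ PN ≤ min{1,(1−p₀)/p₁}.
  lower = (p₁ − p₀)/p₁ = 0.222 / 0.27 ≈ 0.8222
  upper = min{1, (1 − p₀)/p₁} = 0.952 / 0.27 ≈ 3.5259 → capped at 1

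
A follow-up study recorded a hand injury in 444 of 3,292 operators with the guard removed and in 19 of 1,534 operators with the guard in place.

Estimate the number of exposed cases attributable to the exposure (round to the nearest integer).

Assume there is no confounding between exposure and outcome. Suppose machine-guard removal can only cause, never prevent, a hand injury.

about 403 cases

p₁ = P(outcome | exposed) = 444/3292 = 0.13487
p₀ = P(outcome | unexposed) = 19/1534 = 0.012386
PN = (p₁ − p₀)/p₁ = (0.13487 − 0.012386) / 0.13487 ≈ 0.90817.
Attributable cases ≈ PN × (exposed cases) = 0.90817 × 444 ≈ 403.23.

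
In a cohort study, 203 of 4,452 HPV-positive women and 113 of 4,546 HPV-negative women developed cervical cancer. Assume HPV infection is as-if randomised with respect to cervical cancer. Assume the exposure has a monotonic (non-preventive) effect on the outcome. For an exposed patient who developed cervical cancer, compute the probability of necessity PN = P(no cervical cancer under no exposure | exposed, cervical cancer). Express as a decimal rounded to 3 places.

p₁ = P(outcome | exposed) = 203/4452 = 0.045597
p₀ = P(outcome | unexposed) = 113/4546 = 0.024857
Under exogeneity and monotonicity, PN = (p₁ − p₀) / p₁.
PN = (0.045597 − 0.024857) / 0.045597 = 0.02074 / 0.045597 ≈ 0.4549

PN ≈ 0.455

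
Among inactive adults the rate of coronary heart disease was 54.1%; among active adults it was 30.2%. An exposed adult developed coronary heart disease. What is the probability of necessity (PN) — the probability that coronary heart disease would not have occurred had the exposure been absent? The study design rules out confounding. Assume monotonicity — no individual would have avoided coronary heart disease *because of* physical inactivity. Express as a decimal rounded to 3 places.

PN ≈ 0.442

p₁ = 0.541, p₀ = 0.302.
Under exogeneity and monotonicity, PN = (p₁ − p₀) / p₁.
PN = (0.541 − 0.302) / 0.541 = 0.239 / 0.541 ≈ 0.4418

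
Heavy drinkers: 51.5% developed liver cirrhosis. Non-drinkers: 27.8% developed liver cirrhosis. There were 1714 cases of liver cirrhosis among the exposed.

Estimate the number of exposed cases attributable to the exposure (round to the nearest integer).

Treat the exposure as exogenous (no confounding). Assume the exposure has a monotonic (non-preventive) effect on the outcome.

about 789 cases

p₁ = 0.515, p₀ = 0.278.
PN = (p₁ − p₀)/p₁ = (0.515 − 0.278) / 0.515 ≈ 0.46019.
Attributable cases ≈ PN × (exposed cases) = 0.46019 × 1714 ≈ 788.77.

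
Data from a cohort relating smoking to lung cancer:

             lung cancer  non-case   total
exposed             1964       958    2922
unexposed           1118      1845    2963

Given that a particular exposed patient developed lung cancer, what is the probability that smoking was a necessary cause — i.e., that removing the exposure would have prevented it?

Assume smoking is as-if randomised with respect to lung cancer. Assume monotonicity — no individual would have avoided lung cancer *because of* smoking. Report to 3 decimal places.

p₁ = P(outcome | exposed) = 1964/2922 = 0.67214
p₀ = P(outcome | unexposed) = 1118/2963 = 0.37732
Under exogeneity and monotonicity, PN = (p₁ − p₀)/p₁.
PN = (0.67214 − 0.37732) / 0.67214 ≈ 0.4386

PN ≈ 0.439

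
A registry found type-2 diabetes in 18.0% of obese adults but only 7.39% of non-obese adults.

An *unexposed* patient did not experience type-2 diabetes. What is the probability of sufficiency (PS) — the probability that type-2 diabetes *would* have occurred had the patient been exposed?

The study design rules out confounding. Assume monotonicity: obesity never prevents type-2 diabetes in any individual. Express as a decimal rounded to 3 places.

p₁ = 0.18, p₀ = 0.0739.
Under exogeneity and monotonicity, PS = (p₁ − p₀) / (1 − p₀).
PS = (0.18 − 0.0739) / (1 − 0.0739) = 0.1061 / 0.9261 ≈ 0.1146

PS ≈ 0.115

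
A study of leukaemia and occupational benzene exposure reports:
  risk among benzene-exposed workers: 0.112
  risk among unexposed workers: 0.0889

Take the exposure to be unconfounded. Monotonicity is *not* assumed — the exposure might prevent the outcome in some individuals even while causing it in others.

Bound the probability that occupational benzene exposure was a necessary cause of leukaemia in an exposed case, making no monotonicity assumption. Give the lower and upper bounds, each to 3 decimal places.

0.206 ≤ PN ≤ 1.000

Let p₁ = 0.112, p₀ = 0.0889.
Under exogeneity alone the bounds on PN are max{0,(p₁−p₀)/p₁} ≤ PN ≤ min{1,(1−p₀)/p₁}.
  lower = (p₁ − p₀)/p₁ = 0.0231 / 0.112 ≈ 0.2062
  upper = min{1, (1 − p₀)/p₁} = 0.9111 / 0.112 ≈ 8.1348 → capped at 1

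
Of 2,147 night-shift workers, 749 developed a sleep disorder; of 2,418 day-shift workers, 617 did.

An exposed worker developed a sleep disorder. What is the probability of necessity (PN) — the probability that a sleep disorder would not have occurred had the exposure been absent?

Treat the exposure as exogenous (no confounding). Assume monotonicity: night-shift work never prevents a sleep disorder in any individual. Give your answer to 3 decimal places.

p₁ = P(outcome | exposed) = 749/2147 = 0.34886
p₀ = P(outcome | unexposed) = 617/2418 = 0.25517
Under exogeneity and monotonicity, PN = (p₁ − p₀) / p₁.
PN = (0.34886 − 0.25517) / 0.34886 = 0.093689 / 0.34886 ≈ 0.2686

PN ≈ 0.269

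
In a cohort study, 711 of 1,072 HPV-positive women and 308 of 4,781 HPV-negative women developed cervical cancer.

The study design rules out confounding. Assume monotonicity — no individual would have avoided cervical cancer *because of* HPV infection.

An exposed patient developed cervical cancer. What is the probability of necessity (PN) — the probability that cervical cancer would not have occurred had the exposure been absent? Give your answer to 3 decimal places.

p₁ = P(outcome | exposed) = 711/1072 = 0.66325
p₀ = P(outcome | unexposed) = 308/4781 = 0.064422
Under exogeneity and monotonicity, PN = (p₁ − p₀) / p₁.
PN = (0.66325 − 0.064422) / 0.66325 = 0.59882 / 0.66325 ≈ 0.9029

PN ≈ 0.903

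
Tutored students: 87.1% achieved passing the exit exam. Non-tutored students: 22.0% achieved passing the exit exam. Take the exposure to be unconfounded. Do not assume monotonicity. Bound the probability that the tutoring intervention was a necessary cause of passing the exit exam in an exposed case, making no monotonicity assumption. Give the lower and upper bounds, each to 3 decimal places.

0.747 ≤ PN ≤ 0.896

p₁ = 0.871, p₀ = 0.22.
Under exogeneity alone the bounds on PN are max{0,(p₁−p₀)/p₁} ≤ PN ≤ min{1,(1−p₀)/p₁}.
  lower = (p₁ − p₀)/p₁ = 0.651 / 0.871 ≈ 0.7474
  upper = min{1, (1 − p₀)/p₁} = 0.78 / 0.871 ≈ 0.8955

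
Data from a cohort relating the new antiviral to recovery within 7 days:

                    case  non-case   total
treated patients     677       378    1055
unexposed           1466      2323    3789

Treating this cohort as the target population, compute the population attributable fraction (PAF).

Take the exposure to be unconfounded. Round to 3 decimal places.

p₁ = P(outcome | exposed) = 677/1055 = 0.64171
p₀ = P(outcome | unexposed) = 1466/3789 = 0.38691
Exposure prevalence π = 1055/4844 = 0.2178; overall risk P(Y=1) = 0.4424.
Under exogeneity, PAF = [P(Y=1) − p₀]/P(Y=1).
PAF = (0.4424 − 0.38691) / 0.4424 ≈ 0.1254

PAF ≈ 0.125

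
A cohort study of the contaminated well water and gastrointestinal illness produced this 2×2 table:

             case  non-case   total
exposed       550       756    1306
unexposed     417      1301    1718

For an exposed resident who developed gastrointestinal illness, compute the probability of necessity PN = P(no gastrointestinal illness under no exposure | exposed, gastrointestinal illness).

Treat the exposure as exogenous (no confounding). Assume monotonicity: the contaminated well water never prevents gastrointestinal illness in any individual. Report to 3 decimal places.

p₁ = P(outcome | exposed) = 550/1306 = 0.42113
p₀ = P(outcome | unexposed) = 417/1718 = 0.24272
Under exogeneity and monotonicity, PN = (p₁ − p₀)/p₁.
PN = (0.42113 − 0.24272) / 0.42113 ≈ 0.4236

PN ≈ 0.424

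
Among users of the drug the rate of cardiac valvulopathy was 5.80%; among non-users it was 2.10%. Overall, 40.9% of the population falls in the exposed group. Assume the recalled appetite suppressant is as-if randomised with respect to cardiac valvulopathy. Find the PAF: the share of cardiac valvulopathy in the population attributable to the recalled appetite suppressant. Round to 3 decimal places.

PAF ≈ 0.419

p₁ = 0.058, p₀ = 0.021.
Overall risk P(Y=1) = π·p₁ + (1−π)·p₀ = 0.409×0.058 + 0.591×0.021 = 0.036133.
Under exogeneity, PAF = [P(Y=1) − p₀] / P(Y=1).
PAF = (0.036133 − 0.021) / 0.036133 ≈ 0.4188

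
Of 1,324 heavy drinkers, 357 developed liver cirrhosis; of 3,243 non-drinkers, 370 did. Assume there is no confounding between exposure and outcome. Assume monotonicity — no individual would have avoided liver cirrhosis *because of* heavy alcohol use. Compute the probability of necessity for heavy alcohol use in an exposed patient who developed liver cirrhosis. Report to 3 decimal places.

PN ≈ 0.577

p₁ = P(outcome | exposed) = 357/1324 = 0.26964
p₀ = P(outcome | unexposed) = 370/3243 = 0.11409
Under exogeneity and monotonicity, PN = (p₁ − p₀) / p₁.
PN = (0.26964 − 0.11409) / 0.26964 = 0.15555 / 0.26964 ≈ 0.5769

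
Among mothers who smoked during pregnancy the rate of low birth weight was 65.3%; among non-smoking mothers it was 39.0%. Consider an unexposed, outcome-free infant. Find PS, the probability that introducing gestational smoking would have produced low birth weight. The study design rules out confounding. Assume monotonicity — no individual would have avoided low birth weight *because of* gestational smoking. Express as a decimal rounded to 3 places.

p₁ = 0.653, p₀ = 0.39.
Under exogeneity and monotonicity, PS = (p₁ − p₀) / (1 − p₀).
PS = (0.653 − 0.39) / (1 − 0.39) = 0.263 / 0.61 ≈ 0.4311

PS ≈ 0.431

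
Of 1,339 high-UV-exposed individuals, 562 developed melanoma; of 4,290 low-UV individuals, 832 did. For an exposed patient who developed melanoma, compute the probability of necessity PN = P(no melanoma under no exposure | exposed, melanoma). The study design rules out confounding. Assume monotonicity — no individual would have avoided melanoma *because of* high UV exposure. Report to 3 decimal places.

PN ≈ 0.538

p₁ = P(outcome | exposed) = 562/1339 = 0.41972
p₀ = P(outcome | unexposed) = 832/4290 = 0.19394
Under exogeneity and monotonicity, PN = (p₁ − p₀) / p₁.
PN = (0.41972 − 0.19394) / 0.41972 = 0.22578 / 0.41972 ≈ 0.5379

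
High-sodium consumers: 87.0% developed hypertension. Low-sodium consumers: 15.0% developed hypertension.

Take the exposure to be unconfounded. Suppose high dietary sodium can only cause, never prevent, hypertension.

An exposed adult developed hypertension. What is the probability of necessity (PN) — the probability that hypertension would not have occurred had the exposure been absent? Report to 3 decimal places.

PN ≈ 0.828

p₁ = 0.87, p₀ = 0.15.
Under exogeneity and monotonicity, PN = (p₁ − p₀) / p₁.
PN = (0.87 − 0.15) / 0.87 = 0.72 / 0.87 ≈ 0.8276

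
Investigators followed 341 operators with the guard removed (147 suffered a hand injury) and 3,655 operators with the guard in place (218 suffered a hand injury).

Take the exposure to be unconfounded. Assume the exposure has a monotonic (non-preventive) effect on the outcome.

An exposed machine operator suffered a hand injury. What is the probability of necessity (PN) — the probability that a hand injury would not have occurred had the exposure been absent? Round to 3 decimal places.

PN ≈ 0.862

p₁ = P(outcome | exposed) = 147/341 = 0.43109
p₀ = P(outcome | unexposed) = 218/3655 = 0.059644
Under exogeneity and monotonicity, PN = (p₁ − p₀) / p₁.
PN = (0.43109 − 0.059644) / 0.43109 = 0.37144 / 0.43109 ≈ 0.8616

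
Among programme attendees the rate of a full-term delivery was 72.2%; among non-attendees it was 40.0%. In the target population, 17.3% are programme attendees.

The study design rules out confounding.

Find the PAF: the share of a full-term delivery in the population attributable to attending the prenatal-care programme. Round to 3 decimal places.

p₁ = 0.722, p₀ = 0.4.
Overall risk P(Y=1) = π·p₁ + (1−π)·p₀ = 0.173×0.722 + 0.827×0.4 = 0.45571.
Under exogeneity, PAF = [P(Y=1) − p₀] / P(Y=1).
PAF = (0.45571 − 0.4) / 0.45571 ≈ 0.1222

PAF ≈ 0.122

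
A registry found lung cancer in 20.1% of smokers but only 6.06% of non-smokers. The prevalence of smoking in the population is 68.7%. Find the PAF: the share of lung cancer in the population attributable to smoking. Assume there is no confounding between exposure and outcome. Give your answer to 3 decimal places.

p₁ = 0.201, p₀ = 0.0606.
Overall risk P(Y=1) = π·p₁ + (1−π)·p₀ = 0.687×0.201 + 0.313×0.0606 = 0.15705.
Under exogeneity, PAF = [P(Y=1) − p₀] / P(Y=1).
PAF = (0.15705 − 0.0606) / 0.15705 ≈ 0.6141

PAF ≈ 0.614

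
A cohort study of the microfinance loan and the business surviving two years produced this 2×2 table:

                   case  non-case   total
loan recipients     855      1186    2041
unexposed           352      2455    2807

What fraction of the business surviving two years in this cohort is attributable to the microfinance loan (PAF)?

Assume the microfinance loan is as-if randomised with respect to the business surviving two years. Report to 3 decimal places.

PAF ≈ 0.496

p₁ = P(outcome | exposed) = 855/2041 = 0.41891
p₀ = P(outcome | unexposed) = 352/2807 = 0.1254
Exposure prevalence π = 2041/4848 = 0.421; overall risk P(Y=1) = 0.24897.
Under exogeneity, PAF = [P(Y=1) − p₀]/P(Y=1).
PAF = (0.24897 − 0.1254) / 0.24897 ≈ 0.4963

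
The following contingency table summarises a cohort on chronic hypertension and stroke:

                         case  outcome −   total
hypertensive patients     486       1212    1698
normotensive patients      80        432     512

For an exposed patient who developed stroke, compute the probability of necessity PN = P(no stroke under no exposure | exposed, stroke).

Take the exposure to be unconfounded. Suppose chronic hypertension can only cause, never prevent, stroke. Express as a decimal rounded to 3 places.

p₁ = P(outcome | exposed) = 486/1698 = 0.28622
p₀ = P(outcome | unexposed) = 80/512 = 0.15625
Under exogeneity and monotonicity, PN = (p₁ − p₀)/p₁.
PN = (0.28622 − 0.15625) / 0.28622 ≈ 0.4541

PN ≈ 0.454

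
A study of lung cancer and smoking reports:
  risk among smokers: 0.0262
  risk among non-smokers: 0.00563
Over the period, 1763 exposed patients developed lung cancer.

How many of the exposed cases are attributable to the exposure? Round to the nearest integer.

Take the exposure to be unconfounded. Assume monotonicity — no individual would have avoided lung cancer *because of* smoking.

about 1384 cases

Let p₁ = 0.0262, p₀ = 0.00563.
PN = (p₁ − p₀)/p₁ = (0.0262 − 0.00563) / 0.0262 ≈ 0.78511.
Attributable cases ≈ PN × (exposed cases) = 0.78511 × 1763 ≈ 1384.16.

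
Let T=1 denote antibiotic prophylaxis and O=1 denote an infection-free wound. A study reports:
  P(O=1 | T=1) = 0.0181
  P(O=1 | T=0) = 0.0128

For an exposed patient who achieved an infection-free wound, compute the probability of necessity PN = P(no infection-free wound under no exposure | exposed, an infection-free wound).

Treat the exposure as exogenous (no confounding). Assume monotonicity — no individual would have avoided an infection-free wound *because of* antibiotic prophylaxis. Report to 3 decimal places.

PN ≈ 0.293

Let p₁ = 0.0181, p₀ = 0.0128.
Under exogeneity and monotonicity, PN = (p₁ − p₀) / p₁.
PN = (0.0181 − 0.0128) / 0.0181 = 0.0053 / 0.0181 ≈ 0.2928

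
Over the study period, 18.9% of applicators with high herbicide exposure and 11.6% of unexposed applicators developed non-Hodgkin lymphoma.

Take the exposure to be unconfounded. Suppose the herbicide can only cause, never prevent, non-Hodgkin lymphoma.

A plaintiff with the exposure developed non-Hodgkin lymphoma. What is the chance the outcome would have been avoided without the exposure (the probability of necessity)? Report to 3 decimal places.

PN ≈ 0.386

p₁ = 0.189, p₀ = 0.116.
Under exogeneity and monotonicity, PN = (p₁ − p₀) / p₁.
PN = (0.189 − 0.116) / 0.189 = 0.073 / 0.189 ≈ 0.3862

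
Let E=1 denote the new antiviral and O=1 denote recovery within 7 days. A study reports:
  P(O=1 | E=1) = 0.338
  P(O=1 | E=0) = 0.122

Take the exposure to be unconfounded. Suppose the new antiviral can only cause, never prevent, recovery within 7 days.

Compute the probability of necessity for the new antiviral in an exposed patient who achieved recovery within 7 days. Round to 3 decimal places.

PN ≈ 0.639

Let p₁ = 0.338, p₀ = 0.122.
Under exogeneity and monotonicity, PN = (p₁ − p₀) / p₁.
PN = (0.338 − 0.122) / 0.338 = 0.216 / 0.338 ≈ 0.6391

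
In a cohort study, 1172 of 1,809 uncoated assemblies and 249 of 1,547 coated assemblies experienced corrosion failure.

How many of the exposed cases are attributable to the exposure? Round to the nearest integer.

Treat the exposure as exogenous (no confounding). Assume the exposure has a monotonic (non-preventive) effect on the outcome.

about 881 cases

p₁ = P(outcome | exposed) = 1172/1809 = 0.64787
p₀ = P(outcome | unexposed) = 249/1547 = 0.16096
PN = (p₁ − p₀)/p₁ = (0.64787 − 0.16096) / 0.64787 ≈ 0.75156.
Attributable cases ≈ PN × (exposed cases) = 0.75156 × 1172 ≈ 880.83.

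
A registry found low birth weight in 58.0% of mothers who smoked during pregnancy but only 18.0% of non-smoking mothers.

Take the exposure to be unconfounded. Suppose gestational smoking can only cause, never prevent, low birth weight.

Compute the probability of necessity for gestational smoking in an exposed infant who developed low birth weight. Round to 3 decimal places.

p₁ = 0.58, p₀ = 0.18.
Under exogeneity and monotonicity, PN = (p₁ − p₀) / p₁.
PN = (0.58 − 0.18) / 0.58 = 0.4 / 0.58 ≈ 0.6897

PN ≈ 0.690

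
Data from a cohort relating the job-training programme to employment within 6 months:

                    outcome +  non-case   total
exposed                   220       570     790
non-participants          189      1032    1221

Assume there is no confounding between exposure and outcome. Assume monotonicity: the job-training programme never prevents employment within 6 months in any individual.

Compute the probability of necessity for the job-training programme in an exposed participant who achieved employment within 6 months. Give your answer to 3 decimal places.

p₁ = P(outcome | exposed) = 220/790 = 0.27848
p₀ = P(outcome | unexposed) = 189/1221 = 0.15479
Under exogeneity and monotonicity, PN = (p₁ − p₀) / p₁.
PN = (0.27848 − 0.15479) / 0.27848 = 0.12369 / 0.27848 ≈ 0.4442

PN ≈ 0.444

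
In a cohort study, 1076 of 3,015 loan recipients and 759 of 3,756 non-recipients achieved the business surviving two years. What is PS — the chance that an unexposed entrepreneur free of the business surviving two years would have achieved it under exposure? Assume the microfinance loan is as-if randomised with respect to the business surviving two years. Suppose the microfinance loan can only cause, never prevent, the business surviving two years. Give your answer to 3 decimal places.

p₁ = P(outcome | exposed) = 1076/3015 = 0.35688
p₀ = P(outcome | unexposed) = 759/3756 = 0.20208
Under exogeneity and monotonicity, PS = (p₁ − p₀) / (1 − p₀).
PS = (0.35688 − 0.20208) / (1 − 0.20208) = 0.15481 / 0.79792 ≈ 0.1940

PS ≈ 0.194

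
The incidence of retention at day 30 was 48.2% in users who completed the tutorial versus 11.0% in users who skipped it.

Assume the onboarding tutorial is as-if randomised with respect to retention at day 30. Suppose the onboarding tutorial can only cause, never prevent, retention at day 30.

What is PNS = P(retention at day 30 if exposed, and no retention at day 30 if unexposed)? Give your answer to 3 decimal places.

PNS ≈ 0.372

p₁ = 0.482, p₀ = 0.11.
Under exogeneity and monotonicity, PNS = p₁ − p₀.
PNS = 0.482 − 0.11 = 0.372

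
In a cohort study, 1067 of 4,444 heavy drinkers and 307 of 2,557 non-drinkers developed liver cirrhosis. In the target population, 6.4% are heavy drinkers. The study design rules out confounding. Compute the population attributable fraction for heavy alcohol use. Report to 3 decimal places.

PAF ≈ 0.060

p₁ = P(outcome | exposed) = 1067/4444 = 0.2401
p₀ = P(outcome | unexposed) = 307/2557 = 0.12006
Overall risk P(Y=1) = π·p₁ + (1−π)·p₀ = 0.064×0.2401 + 0.936×0.12006 = 0.12774.
Under exogeneity, PAF = [P(Y=1) − p₀] / P(Y=1).
PAF = (0.12774 − 0.12006) / 0.12774 ≈ 0.0601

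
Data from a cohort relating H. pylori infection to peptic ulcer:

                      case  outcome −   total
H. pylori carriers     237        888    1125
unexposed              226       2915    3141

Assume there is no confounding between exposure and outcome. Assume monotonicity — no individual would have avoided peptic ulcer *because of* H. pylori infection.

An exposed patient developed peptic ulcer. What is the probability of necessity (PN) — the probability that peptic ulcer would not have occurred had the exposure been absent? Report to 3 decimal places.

PN ≈ 0.658

p₁ = P(outcome | exposed) = 237/1125 = 0.21067
p₀ = P(outcome | unexposed) = 226/3141 = 0.071952
Under exogeneity and monotonicity, PN = (p₁ − p₀)/p₁.
PN = (0.21067 − 0.071952) / 0.21067 ≈ 0.6585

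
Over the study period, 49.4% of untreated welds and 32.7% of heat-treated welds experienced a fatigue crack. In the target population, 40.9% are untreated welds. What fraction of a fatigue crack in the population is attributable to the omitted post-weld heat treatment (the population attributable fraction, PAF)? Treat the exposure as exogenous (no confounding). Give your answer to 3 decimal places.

PAF ≈ 0.173

p₁ = 0.494, p₀ = 0.327.
Overall risk P(Y=1) = π·p₁ + (1−π)·p₀ = 0.409×0.494 + 0.591×0.327 = 0.3953.
Under exogeneity, PAF = [P(Y=1) − p₀] / P(Y=1).
PAF = (0.3953 − 0.327) / 0.3953 ≈ 0.1728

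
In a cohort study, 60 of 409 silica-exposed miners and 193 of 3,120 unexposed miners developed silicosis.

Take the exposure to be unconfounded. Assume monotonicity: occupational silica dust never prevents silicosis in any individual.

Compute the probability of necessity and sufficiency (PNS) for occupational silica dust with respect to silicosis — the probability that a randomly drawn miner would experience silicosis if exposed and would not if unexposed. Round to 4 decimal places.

PNS ≈ 0.0848

p₁ = P(outcome | exposed) = 60/409 = 0.1467
p₀ = P(outcome | unexposed) = 193/3120 = 0.061859
Under exogeneity and monotonicity, PNS = p₁ − p₀.
PNS = 0.1467 − 0.061859 = 0.08484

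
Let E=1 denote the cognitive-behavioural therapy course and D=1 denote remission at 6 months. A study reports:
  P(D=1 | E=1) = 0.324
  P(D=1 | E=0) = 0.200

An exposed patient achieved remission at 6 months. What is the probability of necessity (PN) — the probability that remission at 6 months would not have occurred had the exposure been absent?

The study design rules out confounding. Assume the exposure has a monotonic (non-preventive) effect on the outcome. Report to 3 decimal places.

PN ≈ 0.383

Let p₁ = 0.324, p₀ = 0.2.
Under exogeneity and monotonicity, PN = (p₁ − p₀) / p₁.
PN = (0.324 − 0.2) / 0.324 = 0.124 / 0.324 ≈ 0.3827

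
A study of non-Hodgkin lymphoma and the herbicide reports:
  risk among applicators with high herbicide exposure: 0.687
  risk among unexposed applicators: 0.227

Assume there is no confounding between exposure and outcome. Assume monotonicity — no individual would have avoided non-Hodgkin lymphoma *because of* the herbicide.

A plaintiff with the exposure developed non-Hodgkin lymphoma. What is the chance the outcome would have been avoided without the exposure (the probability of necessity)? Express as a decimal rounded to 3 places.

Let p₁ = 0.687, p₀ = 0.227.
Under exogeneity and monotonicity, PN = (p₁ − p₀) / p₁.
PN = (0.687 − 0.227) / 0.687 = 0.46 / 0.687 ≈ 0.6696

PN ≈ 0.670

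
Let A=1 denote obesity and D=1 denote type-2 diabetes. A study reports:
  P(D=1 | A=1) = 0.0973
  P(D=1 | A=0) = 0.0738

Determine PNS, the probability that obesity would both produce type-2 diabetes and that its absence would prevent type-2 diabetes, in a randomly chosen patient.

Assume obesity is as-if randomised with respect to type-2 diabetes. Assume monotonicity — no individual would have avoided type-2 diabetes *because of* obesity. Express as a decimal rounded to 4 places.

PNS ≈ 0.0235

Let p₁ = 0.0973, p₀ = 0.0738.
Under exogeneity and monotonicity, PNS = p₁ − p₀.
PNS = 0.0973 − 0.0738 = 0.0235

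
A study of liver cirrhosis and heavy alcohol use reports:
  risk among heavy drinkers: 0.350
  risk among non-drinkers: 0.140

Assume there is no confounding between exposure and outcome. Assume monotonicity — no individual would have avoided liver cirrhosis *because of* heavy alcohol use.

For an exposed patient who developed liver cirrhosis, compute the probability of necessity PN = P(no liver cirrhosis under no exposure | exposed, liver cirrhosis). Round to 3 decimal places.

Let p₁ = 0.35, p₀ = 0.14.
Under exogeneity and monotonicity, PN = (p₁ − p₀) / p₁.
PN = (0.35 − 0.14) / 0.35 = 0.21 / 0.35 ≈ 0.6000

PN ≈ 0.600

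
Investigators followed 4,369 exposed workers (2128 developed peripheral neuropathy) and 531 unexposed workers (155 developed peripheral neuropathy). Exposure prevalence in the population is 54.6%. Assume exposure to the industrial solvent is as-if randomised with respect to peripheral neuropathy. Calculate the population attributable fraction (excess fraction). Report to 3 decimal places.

PAF ≈ 0.267

p₁ = P(outcome | exposed) = 2128/4369 = 0.48707
p₀ = P(outcome | unexposed) = 155/531 = 0.2919
Overall risk P(Y=1) = π·p₁ + (1−π)·p₀ = 0.546×0.48707 + 0.454×0.2919 = 0.39846.
Under exogeneity, PAF = [P(Y=1) − p₀] / P(Y=1).
PAF = (0.39846 − 0.2919) / 0.39846 ≈ 0.2674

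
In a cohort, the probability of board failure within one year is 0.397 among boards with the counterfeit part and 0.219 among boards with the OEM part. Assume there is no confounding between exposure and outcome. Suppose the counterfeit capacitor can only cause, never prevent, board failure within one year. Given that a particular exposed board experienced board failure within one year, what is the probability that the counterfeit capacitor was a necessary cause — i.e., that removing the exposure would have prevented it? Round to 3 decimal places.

PN ≈ 0.448

Let p₁ = 0.397, p₀ = 0.219.
Under exogeneity and monotonicity, PN = (p₁ − p₀) / p₁.
PN = (0.397 − 0.219) / 0.397 = 0.178 / 0.397 ≈ 0.4484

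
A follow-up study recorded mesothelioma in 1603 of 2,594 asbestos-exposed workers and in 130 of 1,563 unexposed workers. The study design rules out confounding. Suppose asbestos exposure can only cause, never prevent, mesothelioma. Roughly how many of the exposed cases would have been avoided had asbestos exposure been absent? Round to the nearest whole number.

about 1387 cases

p₁ = P(outcome | exposed) = 1603/2594 = 0.61796
p₀ = P(outcome | unexposed) = 130/1563 = 0.083173
PN = (p₁ − p₀)/p₁ = (0.61796 − 0.083173) / 0.61796 ≈ 0.86541.
Attributable cases ≈ PN × (exposed cases) = 0.86541 × 1603 ≈ 1387.25.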